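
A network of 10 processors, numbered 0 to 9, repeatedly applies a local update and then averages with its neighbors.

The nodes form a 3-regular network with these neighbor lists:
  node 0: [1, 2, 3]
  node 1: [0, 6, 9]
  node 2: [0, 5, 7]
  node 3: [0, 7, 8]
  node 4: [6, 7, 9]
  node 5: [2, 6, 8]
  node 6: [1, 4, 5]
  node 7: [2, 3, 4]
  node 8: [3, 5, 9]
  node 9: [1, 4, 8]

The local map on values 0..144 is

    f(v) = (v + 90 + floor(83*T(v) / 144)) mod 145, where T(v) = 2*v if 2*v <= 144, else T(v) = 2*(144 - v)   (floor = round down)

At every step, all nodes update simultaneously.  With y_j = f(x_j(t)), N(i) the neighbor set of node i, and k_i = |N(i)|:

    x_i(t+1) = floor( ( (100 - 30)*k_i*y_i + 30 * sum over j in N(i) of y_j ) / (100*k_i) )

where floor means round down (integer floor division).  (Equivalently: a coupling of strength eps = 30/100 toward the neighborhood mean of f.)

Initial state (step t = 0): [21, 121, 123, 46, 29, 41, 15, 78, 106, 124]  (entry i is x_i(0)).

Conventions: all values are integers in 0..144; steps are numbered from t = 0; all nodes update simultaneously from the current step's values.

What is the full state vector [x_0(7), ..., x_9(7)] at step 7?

Simulating step by step:
t=0: [21, 121, 123, 46, 29, 41, 15, 78, 106, 124]
t=1: [117, 99, 91, 63, 36, 53, 98, 83, 82, 83]
t=2: [92, 95, 92, 84, 44, 70, 84, 88, 92, 90]
t=3: [96, 96, 96, 97, 56, 95, 91, 91, 96, 91]
t=4: [96, 96, 96, 96, 74, 96, 93, 93, 96, 93]
t=5: [96, 96, 96, 96, 98, 96, 96, 96, 96, 96]
t=6: [96, 96, 96, 96, 96, 96, 96, 96, 96, 96]
t=7: [96, 96, 96, 96, 96, 96, 96, 96, 96, 96]

Answer: [96, 96, 96, 96, 96, 96, 96, 96, 96, 96]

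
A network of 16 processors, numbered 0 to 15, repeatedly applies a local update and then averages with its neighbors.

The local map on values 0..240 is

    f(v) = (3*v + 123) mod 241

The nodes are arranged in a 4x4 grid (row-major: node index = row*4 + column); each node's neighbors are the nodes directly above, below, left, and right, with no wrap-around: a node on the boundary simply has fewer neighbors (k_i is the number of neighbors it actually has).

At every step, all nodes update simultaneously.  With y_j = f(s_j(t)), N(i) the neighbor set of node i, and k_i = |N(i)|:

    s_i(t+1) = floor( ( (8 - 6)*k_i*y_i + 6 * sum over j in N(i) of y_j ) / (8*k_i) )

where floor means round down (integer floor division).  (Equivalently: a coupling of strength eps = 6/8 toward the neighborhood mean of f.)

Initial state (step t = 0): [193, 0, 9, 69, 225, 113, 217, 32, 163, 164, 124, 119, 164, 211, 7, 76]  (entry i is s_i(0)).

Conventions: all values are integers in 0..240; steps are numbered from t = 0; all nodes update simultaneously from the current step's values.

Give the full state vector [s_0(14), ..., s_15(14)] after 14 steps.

Simulating step by step:
t=0: [193, 0, 9, 69, 225, 113, 217, 32, 163, 164, 124, 119, 164, 211, 7, 76]
t=1: [129, 178, 103, 160, 161, 126, 125, 149, 117, 107, 109, 145, 94, 110, 75, 171]
t=2: [119, 103, 125, 134, 101, 101, 99, 75, 181, 176, 127, 131, 207, 171, 170, 107]
t=3: [200, 157, 107, 56, 198, 182, 106, 90, 139, 144, 105, 91, 132, 123, 132, 120]
t=4: [130, 125, 141, 145, 120, 163, 188, 139, 100, 103, 136, 126, 34, 39, 61, 72]
t=5: [14, 60, 90, 64, 86, 109, 107, 89, 149, 160, 102, 56, 214, 180, 113, 56]
t=6: [117, 147, 122, 131, 150, 150, 181, 119, 97, 155, 158, 109, 111, 141, 160, 114]
t=7: [123, 103, 76, 100, 147, 109, 130, 166, 146, 109, 145, 196, 142, 126, 131, 179]
t=8: [104, 130, 128, 138, 95, 148, 107, 145, 109, 124, 113, 155, 53, 82, 76, 143]
t=9: [122, 83, 78, 51, 163, 98, 127, 110, 107, 123, 136, 118, 136, 73, 132, 98]
t=10: [99, 107, 76, 131, 129, 98, 109, 126, 98, 101, 69, 168, 126, 49, 90, 146]
t=11: [131, 167, 139, 56, 139, 161, 126, 101, 102, 134, 151, 83, 81, 96, 87, 131]
t=12: [83, 89, 67, 103, 101, 80, 91, 96, 103, 118, 86, 111, 165, 120, 110, 111]
t=13: [158, 121, 144, 142, 157, 166, 135, 182, 187, 144, 188, 185, 106, 146, 142, 213]
t=14: [72, 82, 47, 114, 142, 78, 124, 124, 146, 135, 122, 156, 155, 104, 97, 108]

Answer: [72, 82, 47, 114, 142, 78, 124, 124, 146, 135, 122, 156, 155, 104, 97, 108]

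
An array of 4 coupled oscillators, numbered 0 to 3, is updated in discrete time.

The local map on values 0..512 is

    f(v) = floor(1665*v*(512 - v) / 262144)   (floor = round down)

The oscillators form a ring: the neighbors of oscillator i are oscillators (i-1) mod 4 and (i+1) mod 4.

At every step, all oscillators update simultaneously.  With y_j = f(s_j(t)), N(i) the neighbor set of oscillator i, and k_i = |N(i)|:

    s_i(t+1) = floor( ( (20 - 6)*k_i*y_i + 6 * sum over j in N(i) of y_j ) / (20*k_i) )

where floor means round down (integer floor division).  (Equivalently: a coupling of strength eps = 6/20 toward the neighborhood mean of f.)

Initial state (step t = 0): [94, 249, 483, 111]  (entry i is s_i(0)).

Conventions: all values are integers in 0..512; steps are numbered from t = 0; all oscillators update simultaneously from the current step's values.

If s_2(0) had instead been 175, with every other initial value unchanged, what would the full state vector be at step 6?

Answer: [395, 370, 374, 397]
Key observation: This trace re-runs the system from the modified initial state.

Derivation:
t=0: [94, 249, 175, 111]
t=1: [278, 383, 366, 290]
t=2: [397, 331, 345, 398]
t=3: [302, 364, 355, 299]
t=4: [393, 352, 359, 396]
t=5: [305, 346, 340, 300]
t=6: [395, 370, 374, 397]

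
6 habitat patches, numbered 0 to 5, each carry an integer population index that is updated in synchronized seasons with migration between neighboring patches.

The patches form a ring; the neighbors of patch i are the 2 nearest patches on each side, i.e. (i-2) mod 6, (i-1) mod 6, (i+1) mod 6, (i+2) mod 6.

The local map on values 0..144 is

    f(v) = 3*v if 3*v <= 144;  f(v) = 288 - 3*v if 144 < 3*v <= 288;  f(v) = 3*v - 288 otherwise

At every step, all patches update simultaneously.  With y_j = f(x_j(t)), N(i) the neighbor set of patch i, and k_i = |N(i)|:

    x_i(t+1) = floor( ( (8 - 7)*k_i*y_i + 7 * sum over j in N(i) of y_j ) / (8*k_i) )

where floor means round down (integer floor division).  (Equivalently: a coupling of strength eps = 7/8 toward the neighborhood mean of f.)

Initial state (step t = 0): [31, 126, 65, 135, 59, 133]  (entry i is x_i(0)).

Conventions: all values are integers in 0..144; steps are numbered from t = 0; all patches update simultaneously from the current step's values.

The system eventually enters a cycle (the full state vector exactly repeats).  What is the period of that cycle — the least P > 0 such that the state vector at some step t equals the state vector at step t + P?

Answer: 20
Key observation: The state at step 18, [93, 94, 94, 93, 94, 94], reappears at step 38 — and no state repeats earlier — so the cycle the system enters has period 20.

Derivation:
t=0: [31, 126, 65, 135, 59, 133]
t=1: [100, 101, 101, 103, 104, 103]
t=2: [17, 16, 17, 19, 18, 18]
t=3: [51, 52, 52, 52, 53, 52]
t=4: [131, 132, 132, 131, 132, 132]
t=5: [107, 106, 106, 107, 106, 106]
t=6: [30, 31, 31, 30, 31, 31]
t=7: [92, 91, 91, 92, 91, 91]
t=8: [14, 13, 13, 14, 13, 13]
t=9: [39, 40, 40, 39, 40, 40]
t=10: [119, 118, 118, 119, 118, 118]
t=11: [66, 67, 67, 66, 67, 67]
t=12: [87, 88, 88, 87, 88, 88]
t=13: [24, 25, 25, 24, 25, 25]
t=14: [74, 73, 73, 74, 73, 73]
t=15: [68, 67, 67, 68, 67, 67]
t=16: [86, 85, 85, 86, 85, 85]
t=17: [32, 31, 31, 32, 31, 31]
t=18: [93, 94, 94, 93, 94, 94]
t=19: [6, 7, 7, 6, 7, 7]
t=20: [20, 19, 19, 20, 19, 19]
t=21: [57, 58, 58, 57, 58, 58]
t=22: [114, 115, 115, 114, 115, 115]
t=23: [56, 55, 55, 56, 55, 55]
t=24: [122, 121, 121, 122, 121, 121]
t=25: [75, 76, 76, 75, 76, 76]
t=26: [60, 61, 61, 60, 61, 61]
t=27: [105, 106, 106, 105, 106, 106]
t=28: [29, 28, 28, 29, 28, 28]
t=29: [84, 85, 85, 84, 85, 85]
t=30: [33, 34, 34, 33, 34, 34]
t=31: [101, 100, 100, 101, 100, 100]
t=32: [12, 13, 13, 12, 13, 13]
t=33: [38, 37, 37, 38, 37, 37]
t=34: [111, 112, 112, 111, 112, 112]
t=35: [47, 46, 46, 47, 46, 46]
t=36: [138, 139, 139, 138, 139, 139]
t=37: [128, 127, 127, 128, 127, 127]
t=38: [93, 94, 94, 93, 94, 94]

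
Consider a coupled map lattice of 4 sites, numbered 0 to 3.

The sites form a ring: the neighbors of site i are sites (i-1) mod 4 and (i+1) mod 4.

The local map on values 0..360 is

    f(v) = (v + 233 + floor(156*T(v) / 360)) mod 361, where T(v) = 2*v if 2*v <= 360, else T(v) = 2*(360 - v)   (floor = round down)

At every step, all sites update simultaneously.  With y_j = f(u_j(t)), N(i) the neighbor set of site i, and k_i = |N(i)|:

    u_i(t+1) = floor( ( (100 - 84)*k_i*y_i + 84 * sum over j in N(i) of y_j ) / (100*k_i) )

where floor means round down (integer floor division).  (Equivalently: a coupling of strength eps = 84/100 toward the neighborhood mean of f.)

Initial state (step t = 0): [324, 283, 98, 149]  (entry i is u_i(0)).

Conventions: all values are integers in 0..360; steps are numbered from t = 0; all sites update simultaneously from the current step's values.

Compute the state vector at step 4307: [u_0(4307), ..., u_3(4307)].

Answer: [212, 212, 212, 212]
Key observation: The state at step 7, [212, 212, 212, 212], reappears at step 8: the system is in a cycle of period 1 from step 7 on.  Therefore the state at step 4307 equals the state at step 7 + ((4307 - 7) mod 1) = 7, which is [212, 212, 212, 212].

Derivation:
t=0: [324, 283, 98, 149]
t=1: [192, 153, 164, 142]
t=2: [156, 187, 151, 184]
t=3: [200, 166, 199, 166]
t=4: [185, 205, 185, 205]
t=5: [210, 208, 210, 208]
t=6: [211, 211, 211, 211]
t=7: [212, 212, 212, 212]
t=8: [212, 212, 212, 212]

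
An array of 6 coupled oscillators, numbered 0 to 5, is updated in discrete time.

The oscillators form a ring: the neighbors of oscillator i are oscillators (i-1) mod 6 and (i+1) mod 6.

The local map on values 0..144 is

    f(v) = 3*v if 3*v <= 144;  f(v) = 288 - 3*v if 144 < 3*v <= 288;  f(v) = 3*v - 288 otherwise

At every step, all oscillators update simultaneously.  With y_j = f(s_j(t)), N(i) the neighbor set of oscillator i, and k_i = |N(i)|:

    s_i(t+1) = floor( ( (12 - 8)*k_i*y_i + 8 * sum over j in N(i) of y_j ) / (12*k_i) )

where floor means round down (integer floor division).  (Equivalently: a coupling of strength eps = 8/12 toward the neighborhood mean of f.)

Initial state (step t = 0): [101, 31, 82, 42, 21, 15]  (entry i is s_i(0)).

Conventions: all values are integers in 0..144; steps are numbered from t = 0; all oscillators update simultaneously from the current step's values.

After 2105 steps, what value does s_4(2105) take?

Simulating step by step:
t=0: [101, 31, 82, 42, 21, 15]
t=1: [51, 50, 87, 77, 78, 41]
t=2: [132, 100, 74, 46, 78, 104]
t=3: [48, 62, 72, 86, 72, 62]
t=4: [116, 106, 68, 58, 68, 106]
t=5: [40, 58, 76, 94, 76, 58]
t=6: [116, 98, 60, 42, 60, 98]
t=7: [24, 58, 80, 114, 80, 58]
t=8: [100, 78, 72, 50, 72, 78]
t=9: [40, 46, 88, 94, 88, 46]
t=10: [132, 94, 56, 18, 56, 94]
t=11: [40, 78, 60, 98, 60, 78]
t=12: [76, 94, 56, 74, 56, 94]
t=13: [24, 62, 64, 102, 64, 62]
t=14: [92, 90, 72, 70, 72, 90]
t=15: [16, 34, 56, 74, 56, 34]
t=16: [84, 90, 96, 102, 96, 90]
t=17: [24, 18, 12, 6, 12, 18]
t=18: [60, 54, 36, 30, 36, 54]
t=19: [120, 114, 108, 102, 108, 114]
t=20: [60, 54, 36, 30, 36, 54]

Answer: s_4(2105) = 108
Key observation: The state at step 18, [60, 54, 36, 30, 36, 54], reappears at step 20: the system is in a cycle of period 2 from step 18 on.  Therefore the state at step 2105 equals the state at step 18 + ((2105 - 18) mod 2) = 19, which is [120, 114, 108, 102, 108, 114].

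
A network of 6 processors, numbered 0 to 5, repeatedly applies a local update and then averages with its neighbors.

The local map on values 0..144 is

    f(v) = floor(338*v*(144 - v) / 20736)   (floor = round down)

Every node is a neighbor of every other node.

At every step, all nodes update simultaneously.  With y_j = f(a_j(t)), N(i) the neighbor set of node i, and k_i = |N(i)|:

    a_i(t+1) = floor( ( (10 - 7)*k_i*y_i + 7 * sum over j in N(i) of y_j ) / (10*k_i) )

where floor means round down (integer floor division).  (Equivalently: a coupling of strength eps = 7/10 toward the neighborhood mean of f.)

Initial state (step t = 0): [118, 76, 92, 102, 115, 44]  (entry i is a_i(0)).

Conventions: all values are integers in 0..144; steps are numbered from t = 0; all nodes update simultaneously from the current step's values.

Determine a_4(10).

Simulating step by step:
t=0: [118, 76, 92, 102, 115, 44]
t=1: [64, 70, 69, 67, 65, 68]
t=2: [83, 83, 83, 83, 83, 83]
t=3: [82, 82, 82, 82, 82, 82]
t=4: [82, 82, 82, 82, 82, 82]
t=5: [82, 82, 82, 82, 82, 82]
t=6: [82, 82, 82, 82, 82, 82]
t=7: [82, 82, 82, 82, 82, 82]
t=8: [82, 82, 82, 82, 82, 82]
t=9: [82, 82, 82, 82, 82, 82]
t=10: [82, 82, 82, 82, 82, 82]

Answer: a_4(10) = 82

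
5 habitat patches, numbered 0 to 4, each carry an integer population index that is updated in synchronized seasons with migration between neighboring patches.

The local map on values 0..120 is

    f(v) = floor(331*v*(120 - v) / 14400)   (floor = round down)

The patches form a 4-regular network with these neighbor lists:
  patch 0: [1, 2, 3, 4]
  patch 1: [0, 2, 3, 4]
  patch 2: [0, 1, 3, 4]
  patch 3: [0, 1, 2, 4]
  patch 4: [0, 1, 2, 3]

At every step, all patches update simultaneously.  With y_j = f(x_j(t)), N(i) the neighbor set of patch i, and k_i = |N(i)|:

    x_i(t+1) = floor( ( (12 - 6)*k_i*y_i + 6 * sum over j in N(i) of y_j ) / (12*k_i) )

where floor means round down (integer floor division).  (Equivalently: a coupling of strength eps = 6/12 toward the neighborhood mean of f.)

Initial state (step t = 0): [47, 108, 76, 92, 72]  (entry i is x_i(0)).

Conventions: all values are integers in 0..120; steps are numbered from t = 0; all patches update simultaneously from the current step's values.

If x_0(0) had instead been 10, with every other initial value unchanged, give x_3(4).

Answer: x_3(4) = 78
Key observation: This trace re-runs the system from the modified initial state.

Derivation:
t=0: [10, 108, 76, 92, 72]
t=1: [42, 44, 62, 55, 63]
t=2: [77, 78, 80, 80, 80]
t=3: [74, 74, 73, 73, 73]
t=4: [78, 78, 78, 78, 78]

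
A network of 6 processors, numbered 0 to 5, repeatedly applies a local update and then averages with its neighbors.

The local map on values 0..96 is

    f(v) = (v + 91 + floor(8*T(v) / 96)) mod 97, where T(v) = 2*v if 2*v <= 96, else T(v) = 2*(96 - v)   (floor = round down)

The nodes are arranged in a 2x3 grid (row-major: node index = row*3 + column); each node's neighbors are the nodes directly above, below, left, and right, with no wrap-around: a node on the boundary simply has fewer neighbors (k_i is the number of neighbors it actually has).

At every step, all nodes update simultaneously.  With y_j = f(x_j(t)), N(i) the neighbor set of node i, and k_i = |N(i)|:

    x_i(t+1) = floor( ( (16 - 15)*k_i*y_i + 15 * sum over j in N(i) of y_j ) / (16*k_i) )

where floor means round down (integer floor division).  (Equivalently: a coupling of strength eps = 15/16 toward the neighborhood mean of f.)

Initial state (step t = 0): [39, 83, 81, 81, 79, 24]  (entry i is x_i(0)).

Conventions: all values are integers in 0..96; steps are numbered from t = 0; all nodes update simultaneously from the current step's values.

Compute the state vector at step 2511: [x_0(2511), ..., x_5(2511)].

Simulating step by step:
t=0: [39, 83, 81, 81, 79, 24]
t=1: [75, 64, 52, 58, 60, 72]
t=2: [61, 61, 65, 65, 63, 57]
t=3: [61, 61, 58, 61, 60, 62]
t=4: [60, 59, 60, 60, 60, 59]
t=5: [59, 59, 59, 60, 59, 59]
t=6: [59, 59, 59, 59, 59, 59]
t=7: [59, 59, 59, 59, 59, 59]

Answer: [59, 59, 59, 59, 59, 59]
Key observation: The state at step 6, [59, 59, 59, 59, 59, 59], reappears at step 7: the system is in a cycle of period 1 from step 6 on.  Therefore the state at step 2511 equals the state at step 6 + ((2511 - 6) mod 1) = 6, which is [59, 59, 59, 59, 59, 59].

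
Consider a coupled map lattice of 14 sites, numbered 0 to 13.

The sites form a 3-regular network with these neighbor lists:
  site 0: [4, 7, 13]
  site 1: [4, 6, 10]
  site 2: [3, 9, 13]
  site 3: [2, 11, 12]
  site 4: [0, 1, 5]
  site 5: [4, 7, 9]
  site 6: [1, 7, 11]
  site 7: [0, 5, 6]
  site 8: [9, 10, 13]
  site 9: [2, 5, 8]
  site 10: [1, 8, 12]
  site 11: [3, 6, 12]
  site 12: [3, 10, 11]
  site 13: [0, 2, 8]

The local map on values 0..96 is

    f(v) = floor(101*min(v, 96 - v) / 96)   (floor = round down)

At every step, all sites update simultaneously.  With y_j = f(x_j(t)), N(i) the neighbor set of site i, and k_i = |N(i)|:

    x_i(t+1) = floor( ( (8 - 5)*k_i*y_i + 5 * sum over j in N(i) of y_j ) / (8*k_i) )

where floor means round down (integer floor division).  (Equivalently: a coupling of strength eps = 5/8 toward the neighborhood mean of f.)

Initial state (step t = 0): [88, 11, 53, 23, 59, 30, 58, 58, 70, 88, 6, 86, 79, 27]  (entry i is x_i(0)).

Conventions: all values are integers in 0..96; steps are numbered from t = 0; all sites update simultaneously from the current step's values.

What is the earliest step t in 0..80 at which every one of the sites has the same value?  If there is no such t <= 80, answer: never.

Answer: 13
Key observation: Synchronization is absorbing here: once all sites are equal they stay equal, and step 13 is the first all-equal step.

Derivation:
t=0: [88, 11, 53, 23, 59, 30, 58, 58, 70, 88, 6, 86, 79, 27]  (not all equal)
t=1: [24, 21, 29, 24, 24, 29, 27, 30, 18, 24, 13, 20, 14, 27]  (not all equal)
t=2: [26, 22, 27, 22, 25, 28, 25, 28, 20, 25, 16, 21, 17, 25]  (not all equal)
t=3: [27, 22, 26, 22, 26, 27, 25, 27, 22, 26, 18, 22, 19, 25]  (not all equal)
t=4: [27, 23, 25, 23, 26, 27, 25, 27, 23, 26, 20, 22, 20, 26]  (not all equal)
t=5: [27, 24, 26, 23, 26, 27, 25, 27, 24, 26, 22, 23, 22, 26]  (not all equal)
t=6: [27, 25, 26, 24, 27, 27, 25, 27, 25, 26, 23, 24, 23, 26]  (not all equal)
t=7: [27, 26, 26, 25, 27, 27, 26, 27, 26, 27, 24, 25, 24, 27]  (not all equal)
t=8: [28, 26, 27, 26, 27, 28, 27, 27, 27, 27, 25, 26, 25, 27]  (not all equal)
t=9: [28, 27, 27, 27, 28, 28, 27, 28, 27, 28, 26, 27, 26, 28]  (not all equal)
t=10: [29, 28, 28, 27, 28, 29, 28, 28, 28, 28, 27, 27, 27, 28]  (not all equal)
t=11: [29, 28, 28, 28, 29, 29, 28, 29, 28, 29, 28, 28, 28, 29]  (not all equal)
t=12: [30, 29, 29, 29, 29, 30, 29, 29, 29, 29, 29, 29, 29, 29]  (not all equal)
t=13: [30, 30, 30, 30, 30, 30, 30, 30, 30, 30, 30, 30, 30, 30]  (all equal)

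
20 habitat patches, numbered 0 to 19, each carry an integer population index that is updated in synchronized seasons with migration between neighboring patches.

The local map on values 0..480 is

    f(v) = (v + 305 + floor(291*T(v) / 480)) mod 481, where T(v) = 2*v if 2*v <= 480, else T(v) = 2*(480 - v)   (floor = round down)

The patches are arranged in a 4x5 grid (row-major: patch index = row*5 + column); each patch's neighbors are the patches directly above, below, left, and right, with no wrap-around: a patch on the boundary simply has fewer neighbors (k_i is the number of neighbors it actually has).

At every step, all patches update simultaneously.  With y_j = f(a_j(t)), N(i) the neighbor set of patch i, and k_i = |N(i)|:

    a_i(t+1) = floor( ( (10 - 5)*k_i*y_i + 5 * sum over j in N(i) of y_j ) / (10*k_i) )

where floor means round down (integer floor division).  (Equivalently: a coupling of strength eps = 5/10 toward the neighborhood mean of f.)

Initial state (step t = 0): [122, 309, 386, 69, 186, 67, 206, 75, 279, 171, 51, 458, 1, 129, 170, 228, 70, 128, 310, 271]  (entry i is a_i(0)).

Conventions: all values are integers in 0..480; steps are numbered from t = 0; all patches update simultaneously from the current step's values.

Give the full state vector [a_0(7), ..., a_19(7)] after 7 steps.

Simulating step by step:
t=0: [122, 309, 386, 69, 186, 67, 206, 75, 279, 171, 51, 458, 1, 129, 170, 228, 70, 128, 310, 271]
t=1: [244, 285, 372, 379, 282, 358, 335, 391, 327, 231, 390, 336, 277, 203, 209, 383, 353, 237, 264, 309]
t=2: [345, 341, 328, 330, 338, 333, 333, 328, 324, 328, 326, 333, 333, 301, 301, 325, 332, 345, 334, 328]
t=3: [333, 333, 335, 335, 334, 334, 334, 335, 337, 336, 335, 335, 335, 339, 340, 335, 334, 333, 335, 337]
t=4: [335, 334, 334, 334, 334, 334, 334, 334, 333, 334, 334, 334, 334, 333, 333, 334, 334, 334, 334, 333]
t=5: [334, 334, 335, 335, 335, 334, 335, 335, 335, 335, 335, 335, 335, 335, 335, 335, 335, 335, 335, 335]
t=6: [335, 334, 334, 334, 334, 334, 334, 334, 334, 334, 334, 334, 334, 334, 334, 334, 334, 334, 334, 334]
t=7: [334, 334, 335, 335, 335, 334, 335, 335, 335, 335, 335, 335, 335, 335, 335, 335, 335, 335, 335, 335]

Answer: [334, 334, 335, 335, 335, 334, 335, 335, 335, 335, 335, 335, 335, 335, 335, 335, 335, 335, 335, 335]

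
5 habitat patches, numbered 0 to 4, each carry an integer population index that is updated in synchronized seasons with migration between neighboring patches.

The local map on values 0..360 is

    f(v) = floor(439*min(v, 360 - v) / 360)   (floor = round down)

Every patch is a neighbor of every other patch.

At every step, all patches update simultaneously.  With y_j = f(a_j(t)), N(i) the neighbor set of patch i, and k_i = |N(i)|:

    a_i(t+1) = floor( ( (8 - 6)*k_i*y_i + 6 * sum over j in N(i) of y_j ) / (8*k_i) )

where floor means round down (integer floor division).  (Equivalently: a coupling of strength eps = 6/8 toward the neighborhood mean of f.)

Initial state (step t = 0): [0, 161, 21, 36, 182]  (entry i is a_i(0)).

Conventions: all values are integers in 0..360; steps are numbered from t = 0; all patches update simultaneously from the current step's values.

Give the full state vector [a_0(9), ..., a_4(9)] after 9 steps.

Simulating step by step:
t=0: [0, 161, 21, 36, 182]
t=1: [90, 102, 91, 92, 103]
t=2: [115, 116, 115, 115, 116]
t=3: [140, 140, 140, 140, 140]
t=4: [170, 170, 170, 170, 170]
t=5: [207, 207, 207, 207, 207]
t=6: [186, 186, 186, 186, 186]
t=7: [212, 212, 212, 212, 212]
t=8: [180, 180, 180, 180, 180]
t=9: [219, 219, 219, 219, 219]

Answer: [219, 219, 219, 219, 219]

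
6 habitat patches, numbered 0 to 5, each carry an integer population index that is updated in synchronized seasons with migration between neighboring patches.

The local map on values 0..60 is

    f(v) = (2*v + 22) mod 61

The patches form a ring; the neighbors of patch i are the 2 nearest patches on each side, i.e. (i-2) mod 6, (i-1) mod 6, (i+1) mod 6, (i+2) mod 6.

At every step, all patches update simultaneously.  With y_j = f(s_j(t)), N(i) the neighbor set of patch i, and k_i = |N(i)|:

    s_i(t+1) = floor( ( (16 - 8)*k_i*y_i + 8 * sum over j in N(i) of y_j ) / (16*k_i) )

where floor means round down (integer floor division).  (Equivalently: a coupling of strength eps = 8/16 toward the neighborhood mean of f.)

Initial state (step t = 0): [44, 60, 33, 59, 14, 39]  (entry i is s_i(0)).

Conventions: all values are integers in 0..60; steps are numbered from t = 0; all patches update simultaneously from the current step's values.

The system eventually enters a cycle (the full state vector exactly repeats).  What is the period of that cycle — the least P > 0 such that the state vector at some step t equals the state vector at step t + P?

Answer: 8
Key observation: The state at step 18, [45, 29, 33, 29, 45, 41], reappears at step 26 — and no state repeats earlier — so the cycle the system enters has period 8.

Derivation:
t=0: [44, 60, 33, 59, 14, 39]
t=1: [41, 26, 30, 26, 41, 36]
t=2: [35, 20, 24, 20, 35, 30]
t=3: [23, 8, 12, 8, 23, 18]
t=4: [22, 37, 34, 37, 22, 40]
t=5: [16, 31, 24, 31, 16, 30]
t=6: [40, 24, 23, 24, 40, 29]
t=7: [30, 14, 16, 14, 30, 22]
t=8: [26, 41, 44, 41, 26, 20]
t=9: [19, 34, 38, 34, 19, 14]
t=10: [52, 36, 40, 36, 52, 47]
t=11: [18, 33, 29, 33, 18, 36]
t=12: [46, 30, 30, 30, 46, 37]
t=13: [42, 26, 29, 26, 42, 36]
t=14: [36, 20, 24, 20, 36, 31]
t=15: [24, 8, 13, 8, 24, 20]
t=16: [16, 31, 35, 31, 16, 12]
t=17: [46, 30, 34, 30, 46, 42]
t=18: [45, 29, 33, 29, 45, 41]
t=19: [43, 27, 31, 27, 43, 39]
t=20: [39, 23, 27, 23, 39, 35]
t=21: [31, 15, 19, 15, 31, 27]
t=22: [30, 44, 48, 44, 30, 26]
t=23: [28, 42, 46, 42, 28, 24]
t=24: [24, 38, 42, 38, 24, 20]
t=25: [16, 30, 34, 30, 16, 12]
t=26: [45, 29, 33, 29, 45, 41]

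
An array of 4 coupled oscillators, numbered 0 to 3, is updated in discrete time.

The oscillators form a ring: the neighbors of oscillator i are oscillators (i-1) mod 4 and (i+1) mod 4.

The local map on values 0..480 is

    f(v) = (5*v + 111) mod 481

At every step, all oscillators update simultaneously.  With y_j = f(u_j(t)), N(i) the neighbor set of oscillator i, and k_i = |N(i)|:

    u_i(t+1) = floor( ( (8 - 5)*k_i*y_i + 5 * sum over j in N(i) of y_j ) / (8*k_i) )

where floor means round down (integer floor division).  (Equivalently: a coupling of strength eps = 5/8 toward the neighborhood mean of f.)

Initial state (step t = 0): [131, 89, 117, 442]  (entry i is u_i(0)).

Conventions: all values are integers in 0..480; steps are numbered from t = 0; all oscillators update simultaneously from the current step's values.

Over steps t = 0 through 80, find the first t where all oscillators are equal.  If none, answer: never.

Answer: 40
Key observation: Synchronization is absorbing here: once all oscillators are equal they stay equal, and step 40 is the first all-equal step.

Derivation:
t=0: [131, 89, 117, 442]  (not all equal)
t=1: [254, 184, 228, 305]  (not all equal)
t=2: [239, 247, 190, 293]  (not all equal)
t=3: [290, 282, 198, 188]  (not all equal)
t=4: [96, 109, 104, 113]  (not all equal)
t=5: [156, 146, 171, 154]  (not all equal)
t=6: [391, 264, 239, 279]  (not all equal)
t=7: [219, 327, 295, 175]  (not all equal)
t=8: [193, 234, 155, 129]  (not all equal)
t=9: [228, 281, 337, 265]  (not all equal)
t=10: [279, 228, 303, 378]  (not all equal)
t=11: [138, 185, 183, 105]  (not all equal)
t=12: [191, 147, 95, 178]  (not all equal)
t=13: [165, 202, 165, 79]  (not all equal)
t=14: [228, 344, 228, 293]  (not all equal)
t=15: [271, 326, 271, 230]  (not all equal)
t=16: [195, 126, 195, 126]  (not all equal)
t=17: [209, 175, 209, 175]  (not all equal)
t=18: [87, 130, 87, 130]  (not all equal)
t=19: [199, 145, 199, 145]  (not all equal)
t=20: [275, 223, 275, 223]  (not all equal)
t=21: [181, 125, 181, 125]  (not all equal)
t=22: [179, 129, 179, 129]  (not all equal)
t=23: [188, 130, 188, 130]  (not all equal)
t=24: [208, 160, 208, 160]  (not all equal)
t=25: [339, 279, 339, 279]  (not all equal)
t=26: [175, 250, 175, 250]  (not all equal)
t=27: [258, 164, 258, 164]  (not all equal)
t=28: [445, 443, 445, 443]  (not all equal)
t=29: [405, 408, 405, 408]  (not all equal)
t=30: [221, 217, 221, 217]  (not all equal)
t=31: [241, 246, 241, 246]  (not all equal)
t=32: [369, 363, 369, 363]  (not all equal)
t=33: [13, 20, 13, 20]  (not all equal)
t=34: [197, 189, 197, 189]  (not all equal)
t=35: [109, 119, 109, 119]  (not all equal)
t=36: [206, 193, 206, 193]  (not all equal)
t=37: [138, 154, 138, 154]  (not all equal)
t=38: [370, 350, 370, 350]  (not all equal)
t=39: [275, 179, 275, 179]  (not all equal)
t=40: [43, 43, 43, 43]  (all equal)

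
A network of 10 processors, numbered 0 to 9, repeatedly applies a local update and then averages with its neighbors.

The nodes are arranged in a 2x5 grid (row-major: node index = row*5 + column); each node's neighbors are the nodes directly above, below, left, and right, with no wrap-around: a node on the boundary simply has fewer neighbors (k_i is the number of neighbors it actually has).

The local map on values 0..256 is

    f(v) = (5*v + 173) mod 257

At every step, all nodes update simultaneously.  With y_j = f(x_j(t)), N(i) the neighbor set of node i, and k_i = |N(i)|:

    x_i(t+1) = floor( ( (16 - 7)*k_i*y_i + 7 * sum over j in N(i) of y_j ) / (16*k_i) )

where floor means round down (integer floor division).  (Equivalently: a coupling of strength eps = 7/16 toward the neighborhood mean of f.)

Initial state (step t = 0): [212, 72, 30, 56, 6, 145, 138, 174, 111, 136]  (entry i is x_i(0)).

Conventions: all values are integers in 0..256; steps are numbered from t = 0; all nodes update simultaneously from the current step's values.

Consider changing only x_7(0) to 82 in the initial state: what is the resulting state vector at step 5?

Simulating step by step:
t=0: [212, 72, 30, 56, 6, 145, 138, 82, 111, 136]
t=1: [147, 63, 78, 180, 175, 136, 83, 93, 170, 137]
t=2: [145, 167, 85, 72, 40, 92, 105, 124, 179, 108]
t=3: [149, 190, 87, 45, 112, 134, 158, 57, 57, 146]
t=4: [119, 116, 116, 154, 182, 114, 161, 184, 182, 166]
t=5: [245, 236, 203, 147, 119, 229, 194, 109, 99, 154]

Answer: [245, 236, 203, 147, 119, 229, 194, 109, 99, 154]
Key observation: This trace re-runs the system from the modified initial state.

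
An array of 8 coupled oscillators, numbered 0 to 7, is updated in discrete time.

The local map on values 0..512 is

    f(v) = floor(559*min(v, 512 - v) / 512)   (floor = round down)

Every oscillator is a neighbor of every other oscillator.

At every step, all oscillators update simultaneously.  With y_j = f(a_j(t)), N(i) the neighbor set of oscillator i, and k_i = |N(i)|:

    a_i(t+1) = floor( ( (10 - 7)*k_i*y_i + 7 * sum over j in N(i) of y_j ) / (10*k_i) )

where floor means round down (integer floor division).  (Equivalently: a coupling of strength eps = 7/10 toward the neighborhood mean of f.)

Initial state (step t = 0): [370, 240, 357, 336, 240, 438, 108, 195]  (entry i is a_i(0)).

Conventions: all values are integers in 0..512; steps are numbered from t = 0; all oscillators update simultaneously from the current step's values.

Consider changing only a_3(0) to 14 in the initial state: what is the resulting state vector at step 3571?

Answer: [263, 263, 263, 263, 263, 263, 263, 263]
Key observation: The state at step 7, [263, 263, 263, 263, 263, 263, 263, 263], reappears at step 9: the system is in a cycle of period 2 from step 7 on.  Therefore the state at step 3571 equals the state at step 7 + ((3571 - 7) mod 2) = 7, which is [263, 263, 263, 263, 263, 263, 263, 263].

Derivation:
t=0: [370, 240, 357, 14, 240, 438, 108, 195]
t=1: [158, 179, 161, 130, 179, 143, 150, 169]
t=2: [172, 177, 173, 166, 177, 169, 170, 174]
t=3: [187, 188, 187, 186, 188, 186, 187, 187]
t=4: [204, 204, 204, 203, 204, 203, 204, 204]
t=5: [221, 221, 221, 221, 221, 221, 221, 221]
t=6: [241, 241, 241, 241, 241, 241, 241, 241]
t=7: [263, 263, 263, 263, 263, 263, 263, 263]
t=8: [271, 271, 271, 271, 271, 271, 271, 271]
t=9: [263, 263, 263, 263, 263, 263, 263, 263]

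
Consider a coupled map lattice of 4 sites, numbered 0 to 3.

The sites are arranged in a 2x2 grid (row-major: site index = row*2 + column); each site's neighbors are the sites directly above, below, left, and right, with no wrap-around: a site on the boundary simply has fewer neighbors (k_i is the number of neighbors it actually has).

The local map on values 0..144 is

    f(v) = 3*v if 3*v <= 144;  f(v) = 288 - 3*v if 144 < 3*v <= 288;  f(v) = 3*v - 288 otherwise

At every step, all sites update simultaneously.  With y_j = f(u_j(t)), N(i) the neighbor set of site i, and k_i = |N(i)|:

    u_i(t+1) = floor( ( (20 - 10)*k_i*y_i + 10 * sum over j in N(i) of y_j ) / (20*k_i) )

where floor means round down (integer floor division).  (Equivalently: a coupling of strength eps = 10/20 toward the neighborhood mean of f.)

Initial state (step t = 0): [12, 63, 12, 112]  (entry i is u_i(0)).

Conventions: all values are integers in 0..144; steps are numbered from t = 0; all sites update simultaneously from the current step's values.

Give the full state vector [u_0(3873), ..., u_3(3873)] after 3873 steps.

Simulating step by step:
t=0: [12, 63, 12, 112]
t=1: [51, 70, 39, 57]
t=2: [116, 102, 121, 107]
t=3: [53, 32, 60, 39]
t=4: [115, 109, 115, 109]
t=5: [52, 43, 52, 43]
t=6: [131, 129, 131, 129]
t=7: [103, 100, 103, 100]
t=8: [18, 14, 18, 14]
t=9: [51, 45, 51, 45]
t=10: [135, 135, 135, 135]
t=11: [117, 117, 117, 117]
t=12: [63, 63, 63, 63]
t=13: [99, 99, 99, 99]
t=14: [9, 9, 9, 9]
t=15: [27, 27, 27, 27]
t=16: [81, 81, 81, 81]
t=17: [45, 45, 45, 45]
t=18: [135, 135, 135, 135]

Answer: [45, 45, 45, 45]
Key observation: The state at step 10, [135, 135, 135, 135], reappears at step 18: the system is in a cycle of period 8 from step 10 on.  Therefore the state at step 3873 equals the state at step 10 + ((3873 - 10) mod 8) = 17, which is [45, 45, 45, 45].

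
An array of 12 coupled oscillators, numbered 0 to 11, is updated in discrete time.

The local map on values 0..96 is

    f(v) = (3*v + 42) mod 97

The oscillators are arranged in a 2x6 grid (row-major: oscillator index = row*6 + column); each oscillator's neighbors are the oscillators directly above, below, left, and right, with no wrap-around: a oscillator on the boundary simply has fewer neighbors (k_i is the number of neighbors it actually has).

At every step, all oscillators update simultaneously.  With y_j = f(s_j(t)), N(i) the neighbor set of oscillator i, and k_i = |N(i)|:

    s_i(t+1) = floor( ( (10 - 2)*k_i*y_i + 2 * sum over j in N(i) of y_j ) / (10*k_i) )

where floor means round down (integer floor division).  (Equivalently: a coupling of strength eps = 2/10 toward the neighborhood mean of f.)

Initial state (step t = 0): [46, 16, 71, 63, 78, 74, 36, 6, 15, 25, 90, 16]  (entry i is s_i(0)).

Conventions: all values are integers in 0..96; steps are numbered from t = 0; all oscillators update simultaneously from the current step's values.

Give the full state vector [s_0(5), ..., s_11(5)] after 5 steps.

Simulating step by step:
t=0: [46, 16, 71, 63, 78, 74, 36, 6, 15, 25, 90, 16]
t=1: [80, 85, 63, 40, 74, 73, 56, 63, 79, 25, 29, 81]
t=2: [72, 15, 40, 60, 66, 69, 25, 36, 74, 28, 37, 82]
t=3: [61, 81, 64, 31, 46, 58, 27, 54, 65, 33, 56, 86]
t=4: [36, 78, 43, 41, 71, 26, 24, 18, 40, 41, 21, 11]
t=5: [52, 80, 73, 67, 55, 32, 28, 87, 67, 63, 20, 63]

Answer: [52, 80, 73, 67, 55, 32, 28, 87, 67, 63, 20, 63]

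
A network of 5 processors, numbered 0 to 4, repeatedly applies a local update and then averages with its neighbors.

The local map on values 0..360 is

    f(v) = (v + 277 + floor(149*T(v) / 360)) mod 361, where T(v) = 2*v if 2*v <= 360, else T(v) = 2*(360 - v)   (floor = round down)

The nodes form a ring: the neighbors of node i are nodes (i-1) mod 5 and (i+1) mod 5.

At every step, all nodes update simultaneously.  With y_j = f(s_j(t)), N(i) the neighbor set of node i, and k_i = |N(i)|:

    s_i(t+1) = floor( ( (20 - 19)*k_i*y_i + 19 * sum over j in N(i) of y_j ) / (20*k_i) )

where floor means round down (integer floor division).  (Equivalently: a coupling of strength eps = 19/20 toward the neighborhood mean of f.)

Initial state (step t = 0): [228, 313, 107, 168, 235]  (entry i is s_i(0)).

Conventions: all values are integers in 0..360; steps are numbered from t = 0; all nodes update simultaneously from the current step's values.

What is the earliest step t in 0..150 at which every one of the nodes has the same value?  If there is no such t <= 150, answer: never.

Answer: 4
Key observation: Synchronization is absorbing here: once all nodes are equal they stay equal, and step 4 is the first all-equal step.

Derivation:
t=0: [228, 313, 107, 168, 235]  (not all equal)
t=1: [260, 186, 238, 184, 238]  (not all equal)
t=2: [250, 255, 245, 253, 251]  (not all equal)
t=3: [257, 256, 256, 256, 257]  (not all equal)
t=4: [258, 258, 258, 258, 258]  (all equal)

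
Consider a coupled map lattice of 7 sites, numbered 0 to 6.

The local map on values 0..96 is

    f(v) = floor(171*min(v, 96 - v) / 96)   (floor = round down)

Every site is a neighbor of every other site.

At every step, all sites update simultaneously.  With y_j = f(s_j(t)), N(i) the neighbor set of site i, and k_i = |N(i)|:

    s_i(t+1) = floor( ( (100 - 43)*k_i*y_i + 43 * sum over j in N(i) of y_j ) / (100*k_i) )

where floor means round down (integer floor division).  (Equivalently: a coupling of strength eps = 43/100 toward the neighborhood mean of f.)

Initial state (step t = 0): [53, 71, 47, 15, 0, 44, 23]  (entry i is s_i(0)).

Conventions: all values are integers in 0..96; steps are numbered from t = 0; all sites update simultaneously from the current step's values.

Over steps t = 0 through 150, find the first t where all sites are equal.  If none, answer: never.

Simulating step by step:
t=0: [53, 71, 47, 15, 0, 44, 23]  (not all equal)
t=1: [62, 46, 66, 37, 24, 63, 44]  (not all equal)
t=2: [61, 71, 57, 63, 52, 60, 70]  (not all equal)
t=3: [61, 52, 64, 59, 69, 62, 53]  (not all equal)
t=4: [62, 70, 60, 64, 55, 61, 69]  (not all equal)
t=5: [59, 52, 61, 57, 65, 60, 53]  (not all equal)
t=6: [66, 72, 64, 67, 61, 65, 71]  (not all equal)
t=7: [52, 47, 54, 51, 56, 53, 48]  (not all equal)
t=8: [78, 80, 76, 79, 74, 77, 81]  (not all equal)
t=9: [31, 29, 33, 30, 35, 32, 28]  (not all equal)
t=10: [55, 53, 56, 54, 58, 55, 52]  (not all equal)
t=11: [73, 74, 72, 73, 70, 73, 75]  (not all equal)
t=12: [40, 39, 41, 40, 43, 40, 38]  (not all equal)
t=13: [71, 70, 72, 71, 73, 71, 69]  (not all equal)
t=14: [44, 44, 43, 44, 42, 44, 45]  (not all equal)
t=15: [77, 77, 76, 77, 75, 77, 78]  (not all equal)
t=16: [33, 33, 34, 33, 35, 33, 32]  (not all equal)
t=17: [58, 58, 59, 58, 60, 58, 57]  (not all equal)
t=18: [66, 66, 65, 66, 65, 66, 67]  (not all equal)
t=19: [53, 53, 54, 53, 54, 53, 52]  (not all equal)
t=20: [75, 75, 74, 75, 74, 75, 76]  (not all equal)
t=21: [37, 37, 38, 37, 38, 37, 36]  (not all equal)
t=22: [65, 65, 66, 65, 66, 65, 64]  (not all equal)
t=23: [54, 54, 53, 54, 53, 54, 55]  (not all equal)
t=24: [74, 74, 75, 74, 75, 74, 73]  (not all equal)
t=25: [38, 38, 37, 38, 37, 38, 39]  (not all equal)
t=26: [66, 66, 65, 66, 65, 66, 67]  (not all equal)

Answer: never
Key observation: The state at step 18 reappears at step 26 — the system is in a cycle of period 8 from step 18 on.  No step 0..26 is synchronized, and the cycle repeats forever, so no step up to 150 (or ever) has all sites equal.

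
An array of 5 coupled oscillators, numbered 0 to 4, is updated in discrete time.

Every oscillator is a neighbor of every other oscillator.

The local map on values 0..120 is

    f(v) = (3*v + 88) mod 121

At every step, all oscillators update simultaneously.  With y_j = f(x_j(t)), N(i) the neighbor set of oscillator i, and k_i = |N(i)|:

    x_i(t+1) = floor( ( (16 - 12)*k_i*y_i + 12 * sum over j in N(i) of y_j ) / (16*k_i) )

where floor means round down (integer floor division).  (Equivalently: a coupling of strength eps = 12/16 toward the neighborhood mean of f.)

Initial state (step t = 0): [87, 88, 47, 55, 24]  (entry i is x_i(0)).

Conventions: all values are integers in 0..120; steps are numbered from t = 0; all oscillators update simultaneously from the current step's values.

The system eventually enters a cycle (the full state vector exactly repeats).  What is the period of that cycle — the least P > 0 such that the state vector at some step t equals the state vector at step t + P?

Simulating step by step:
t=0: [87, 88, 47, 55, 24]
t=1: [77, 77, 77, 71, 72]
t=2: [70, 70, 70, 69, 69]
t=3: [54, 54, 54, 54, 54]
t=4: [8, 8, 8, 8, 8]
t=5: [112, 112, 112, 112, 112]
t=6: [61, 61, 61, 61, 61]
t=7: [29, 29, 29, 29, 29]
t=8: [54, 54, 54, 54, 54]

Answer: 5
Key observation: The state at step 3, [54, 54, 54, 54, 54], reappears at step 8 — and no state repeats earlier — so the cycle the system enters has period 5.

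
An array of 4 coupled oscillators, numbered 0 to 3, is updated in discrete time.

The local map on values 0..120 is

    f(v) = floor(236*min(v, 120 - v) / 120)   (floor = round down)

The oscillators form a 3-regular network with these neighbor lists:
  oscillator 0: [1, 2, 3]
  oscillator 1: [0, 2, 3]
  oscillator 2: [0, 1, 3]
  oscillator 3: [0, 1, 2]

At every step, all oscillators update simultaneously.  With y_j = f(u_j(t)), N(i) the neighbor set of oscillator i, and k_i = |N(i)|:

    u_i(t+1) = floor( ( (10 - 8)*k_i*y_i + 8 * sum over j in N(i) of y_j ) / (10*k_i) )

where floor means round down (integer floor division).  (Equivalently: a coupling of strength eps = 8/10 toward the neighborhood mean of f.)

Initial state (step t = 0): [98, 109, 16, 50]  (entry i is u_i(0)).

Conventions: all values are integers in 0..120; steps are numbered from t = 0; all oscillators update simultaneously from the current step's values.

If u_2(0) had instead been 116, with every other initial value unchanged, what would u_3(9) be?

Simulating step by step:
t=0: [98, 109, 116, 50]
t=1: [42, 43, 44, 38]
t=2: [81, 81, 81, 82]
t=3: [75, 75, 75, 75]
t=4: [88, 88, 88, 88]
t=5: [62, 62, 62, 62]
t=6: [114, 114, 114, 114]
t=7: [11, 11, 11, 11]
t=8: [21, 21, 21, 21]
t=9: [41, 41, 41, 41]

Answer: u_3(9) = 41
Key observation: This trace re-runs the system from the modified initial state.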